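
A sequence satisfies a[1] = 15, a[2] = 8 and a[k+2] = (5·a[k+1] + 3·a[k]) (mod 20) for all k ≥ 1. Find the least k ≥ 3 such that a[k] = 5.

Listing terms: a[1] = 15,  a[2] = 8,  a[3] = 5,  a[4] = 9,  a[5] = 0,  a[6] = 7,  a[7] = 15,  a[8] = 16,  a[9] = 5,  a[10] = 13,  a[11] = 0,  a[12] = 19,  a[13] = 15,  a[14] = 12,  a[15] = 5,  a[16] = 1,  a[17] = 0,  a[18] = 3,  a[19] = 15,  a[20] = 4,  a[21] = 5,  a[22] = 17,  a[23] = 0,  a[24] = 11,  a[25] = 15,  a[26] = 8.
Since (a[25], a[26]) = (a[1], a[2]) = (15, 8) (two consecutive terms determine the rest), the sequence is periodic with period 24.
The value 5 first appears (with k ≥ 3) at a[3].

3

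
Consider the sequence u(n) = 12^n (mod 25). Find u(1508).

Listing terms: u(0) = 1,  u(1) = 12,  u(2) = 19,  u(3) = 3,  u(4) = 11,  u(5) = 7,  u(6) = 9,  u(7) = 8,  u(8) = 21,  u(9) = 2,  u(10) = 24,  u(11) = 13,  u(12) = 6,  u(13) = 22,  u(14) = 14,  u(15) = 18,  u(16) = 16,  u(17) = 17,  u(18) = 4,  u(19) = 23,  u(20) = 1.
Since u(20) = u(0) = 1, the sequence is periodic with period 20.
(1508 - 0) mod 20 = 8, so u(1508) = u(8) = 21.

21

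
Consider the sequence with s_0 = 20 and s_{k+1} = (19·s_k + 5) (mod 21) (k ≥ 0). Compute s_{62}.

Listing terms: s_0 = 20, s_1 = 7, s_2 = 12, s_3 = 2, s_4 = 1, s_5 = 3, s_6 = 20.
Since s_6 = s_0 = 20, the sequence is periodic with period 6.
(62 - 0) mod 6 = 2, so s_{62} = s_2 = 12.

12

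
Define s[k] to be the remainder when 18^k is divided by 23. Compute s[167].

2

s[1] = 18; s[2] = 2; s[3] = 13; s[4] = 4; s[5] = 3; s[6] = 8; s[7] = 6; s[8] = 16; s[9] = 12; s[10] = 9; s[11] = 1; s[12] = 18.
The sequence repeats with period 11.
So s[167] = s[1 + ((167-1) mod 11)] = s[2] = 2.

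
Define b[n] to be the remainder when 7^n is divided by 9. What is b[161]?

4

Computing terms: b[0] = 1; b[1] = 7; b[2] = 4; b[3] = 1.
Since b[3] = b[0] = 1, the sequence is periodic with period 3.
So b[161] = b[0 + ((161-0) mod 3)] = b[2] = 4.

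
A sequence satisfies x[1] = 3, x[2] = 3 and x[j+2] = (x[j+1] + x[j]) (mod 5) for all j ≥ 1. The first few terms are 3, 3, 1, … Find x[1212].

Computing terms: x[1] = 3; x[2] = 3; x[3] = 1; x[4] = 4; x[5] = 0; x[6] = 4; x[7] = 4; x[8] = 3; x[9] = 2; x[10] = 0; x[11] = 2; x[12] = 2; x[13] = 4; x[14] = 1; x[15] = 0; x[16] = 1; x[17] = 1; x[18] = 2; x[19] = 3; x[20] = 0; x[21] = 3; x[22] = 3.
Since (x[21], x[22]) = (x[1], x[2]) = (3, 3) (two consecutive terms determine the rest), the sequence is periodic with period 20.
So x[1212] = x[1 + ((1212-1) mod 20)] = x[12] = 2.

2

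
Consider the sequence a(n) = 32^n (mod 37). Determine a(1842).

11

a(1) = 32; a(2) = 25; a(3) = 23; a(4) = 33; a(5) = 20; a(6) = 11; a(7) = 19; a(8) = 16; a(9) = 31; a(10) = 30; a(11) = 35; a(12) = 10; a(13) = 24; a(14) = 28; a(15) = 8; a(16) = 34; a(17) = 15; a(18) = 36; a(19) = 5; a(20) = 12; a(21) = 14; a(22) = 4; a(23) = 17; a(24) = 26; a(25) = 18; a(26) = 21; a(27) = 6; a(28) = 7; a(29) = 2; a(30) = 27; a(31) = 13; a(32) = 9; a(33) = 29; a(34) = 3; a(35) = 22; a(36) = 1; a(37) = 32.
The sequence repeats with period 36.
(1842 - 1) mod 36 = 5, so a(1842) = a(6) = 11.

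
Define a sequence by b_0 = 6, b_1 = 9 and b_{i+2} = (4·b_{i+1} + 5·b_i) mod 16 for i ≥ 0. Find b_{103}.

Computing terms: b_0 = 6,  b_1 = 9,  b_2 = 2,  b_3 = 5,  b_4 = 14,  b_5 = 1,  b_6 = 10,  b_7 = 13,  b_8 = 6,  b_9 = 9.
The sequence repeats with period 8.
(103 - 0) mod 8 = 7, so b_{103} = b_7 = 13.

13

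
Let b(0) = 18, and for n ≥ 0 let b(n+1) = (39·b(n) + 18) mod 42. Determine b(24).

Computing terms: b(0) = 18,  b(1) = 6,  b(2) = 0,  b(3) = 18.
Since b(3) = b(0) = 18, the sequence is periodic with period 3.
(24 - 0) mod 3 = 0, so b(24) = b(0) = 18.

18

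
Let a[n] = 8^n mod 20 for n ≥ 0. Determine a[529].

Computing terms: a[0] = 1, a[1] = 8, a[2] = 4, a[3] = 12, a[4] = 16, a[5] = 8.
Since a[5] = a[1] = 8, the sequence is eventually periodic: after a pre-period of length 1 it cycles with period 4.
For n ≥ 1, a[n] depends only on (n - 1) mod 4. (529 - 1) mod 4 = 0, so a[529] = a[1] = 8.

8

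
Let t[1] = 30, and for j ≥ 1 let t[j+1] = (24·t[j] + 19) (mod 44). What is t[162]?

t[1] = 30,  t[2] = 35,  t[3] = 23,  t[4] = 43,  t[5] = 39,  t[6] = 31,  t[7] = 15,  t[8] = 27,  t[9] = 7,  t[10] = 11,  t[11] = 19,  t[12] = 35.
Since t[12] = t[2] = 35, the sequence is eventually periodic: after a pre-period of length 1 it cycles with period 10.
For j ≥ 2, t[j] depends only on (j - 2) mod 10. (162 - 2) mod 10 = 0, so t[162] = t[2] = 35.

35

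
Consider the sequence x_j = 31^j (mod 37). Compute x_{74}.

36

We have x_0 = 1; x_1 = 31; x_2 = 36; x_3 = 6; x_4 = 1.
The sequence repeats with period 4.
So x_{74} = x_{0 + ((74-0) mod 4)} = x_2 = 36.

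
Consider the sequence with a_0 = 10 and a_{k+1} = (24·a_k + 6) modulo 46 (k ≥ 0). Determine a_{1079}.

a_0 = 10,  a_1 = 16,  a_2 = 22,  a_3 = 28,  a_4 = 34,  a_5 = 40,  a_6 = 0,  a_7 = 6,  a_8 = 12,  a_9 = 18,  a_{10} = 24,  a_{11} = 30,  a_{12} = 36,  a_{13} = 42,  a_{14} = 2,  a_{15} = 8,  a_{16} = 14,  a_{17} = 20,  a_{18} = 26,  a_{19} = 32,  a_{20} = 38,  a_{21} = 44,  a_{22} = 4,  a_{23} = 10.
Since a_{23} = a_0 = 10, the sequence is periodic with period 23.
So a_{1079} = a_{0 + ((1079-0) mod 23)} = a_{21} = 44.

44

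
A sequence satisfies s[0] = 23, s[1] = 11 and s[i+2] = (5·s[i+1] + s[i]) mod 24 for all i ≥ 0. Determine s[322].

15

s[0] = 23, s[1] = 11, s[2] = 6, s[3] = 17, s[4] = 19, s[5] = 16, s[6] = 3, s[7] = 7, s[8] = 14, s[9] = 5, s[10] = 15, s[11] = 8, s[12] = 7, s[13] = 19, s[14] = 6, s[15] = 1, s[16] = 11, s[17] = 8, s[18] = 3, s[19] = 23, s[20] = 22, s[21] = 13, s[22] = 15, s[23] = 16, s[24] = 23, s[25] = 11.
Since (s[24], s[25]) = (s[0], s[1]) = (23, 11) (two consecutive terms determine the rest), the sequence is periodic with period 24.
So s[322] = s[0 + ((322-0) mod 24)] = s[10] = 15.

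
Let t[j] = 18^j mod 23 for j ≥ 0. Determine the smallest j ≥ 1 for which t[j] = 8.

6

We have t[0] = 1,  t[1] = 18,  t[2] = 2,  t[3] = 13,  t[4] = 4,  t[5] = 3,  t[6] = 8,  t[7] = 6,  t[8] = 16,  t[9] = 12,  t[10] = 9,  t[11] = 1.
Since t[11] = t[0] = 1, the sequence is periodic with period 11.
The value 8 first appears (with j ≥ 1) at t[6].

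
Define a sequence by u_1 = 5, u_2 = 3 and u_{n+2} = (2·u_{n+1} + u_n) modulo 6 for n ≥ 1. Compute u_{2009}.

5

Listing terms: u_1 = 5,  u_2 = 3,  u_3 = 5,  u_4 = 1,  u_5 = 1,  u_6 = 3,  u_7 = 1,  u_8 = 5,  u_9 = 5,  u_{10} = 3.
Since (u_9, u_{10}) = (u_1, u_2) = (5, 3) (two consecutive terms determine the rest), the sequence is periodic with period 8.
So u_{2009} = u_{1 + ((2009-1) mod 8)} = u_1 = 5.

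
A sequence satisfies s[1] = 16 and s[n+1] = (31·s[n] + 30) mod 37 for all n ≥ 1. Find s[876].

Computing terms: s[1] = 16, s[2] = 8, s[3] = 19, s[4] = 27, s[5] = 16.
Since s[5] = s[1] = 16, the sequence is periodic with period 4.
So s[876] = s[1 + ((876-1) mod 4)] = s[4] = 27.

27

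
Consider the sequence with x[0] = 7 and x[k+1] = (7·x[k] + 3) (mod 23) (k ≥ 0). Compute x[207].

x[0] = 7, x[1] = 6, x[2] = 22, x[3] = 19, x[4] = 21, x[5] = 12, x[6] = 18, x[7] = 14, x[8] = 9, x[9] = 20, x[10] = 5, x[11] = 15, x[12] = 16, x[13] = 0, x[14] = 3, x[15] = 1, x[16] = 10, x[17] = 4, x[18] = 8, x[19] = 13, x[20] = 2, x[21] = 17, x[22] = 7.
The sequence repeats with period 22.
So x[207] = x[0 + ((207-0) mod 22)] = x[9] = 20.

20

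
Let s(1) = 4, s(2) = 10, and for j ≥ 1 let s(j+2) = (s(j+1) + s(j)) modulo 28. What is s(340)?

24

s(1) = 4,  s(2) = 10,  s(3) = 14,  s(4) = 24,  s(5) = 10,  s(6) = 6,  s(7) = 16,  s(8) = 22,  s(9) = 10,  s(10) = 4,  s(11) = 14,  s(12) = 18,  s(13) = 4,  s(14) = 22,  s(15) = 26,  s(16) = 20,  s(17) = 18,  s(18) = 10,  s(19) = 0,  s(20) = 10,  s(21) = 10,  s(22) = 20,  s(23) = 2,  s(24) = 22,  s(25) = 24,  s(26) = 18,  s(27) = 14,  s(28) = 4,  s(29) = 18,  s(30) = 22,  s(31) = 12,  s(32) = 6,  s(33) = 18,  s(34) = 24,  s(35) = 14,  s(36) = 10,  s(37) = 24,  s(38) = 6,  s(39) = 2,  s(40) = 8,  s(41) = 10,  s(42) = 18,  s(43) = 0,  s(44) = 18,  s(45) = 18,  s(46) = 8,  s(47) = 26,  s(48) = 6,  s(49) = 4,  s(50) = 10.
Since (s(49), s(50)) = (s(1), s(2)) = (4, 10) (two consecutive terms determine the rest), the sequence is periodic with period 48.
So s(340) = s(1 + ((340-1) mod 48)) = s(4) = 24.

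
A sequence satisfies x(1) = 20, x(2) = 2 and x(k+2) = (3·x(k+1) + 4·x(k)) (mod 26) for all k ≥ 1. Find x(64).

6

Computing terms: x(1) = 20, x(2) = 2, x(3) = 8, x(4) = 6, x(5) = 24, x(6) = 18, x(7) = 20, x(8) = 2.
The sequence repeats with period 6.
(64 - 1) mod 6 = 3, so x(64) = x(4) = 6.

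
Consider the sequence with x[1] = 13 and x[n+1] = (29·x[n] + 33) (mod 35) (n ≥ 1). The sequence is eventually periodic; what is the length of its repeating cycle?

14

We have x[1] = 13; x[2] = 25; x[3] = 23; x[4] = 0; x[5] = 33; x[6] = 10; x[7] = 8; x[8] = 20; x[9] = 18; x[10] = 30; x[11] = 28; x[12] = 5; x[13] = 3; x[14] = 15; x[15] = 13.
The sequence repeats with period 14.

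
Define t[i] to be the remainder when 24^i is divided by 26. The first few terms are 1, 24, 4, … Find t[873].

8

Computing terms: t[0] = 1, t[1] = 24, t[2] = 4, t[3] = 18, t[4] = 16, t[5] = 20, t[6] = 12, t[7] = 2, t[8] = 22, t[9] = 8, t[10] = 10, t[11] = 6, t[12] = 14, t[13] = 24.
Since t[13] = t[1] = 24, the sequence is eventually periodic: after a pre-period of length 1 it cycles with period 12.
For i ≥ 1, t[i] depends only on (i - 1) mod 12. (873 - 1) mod 12 = 8, so t[873] = t[9] = 8.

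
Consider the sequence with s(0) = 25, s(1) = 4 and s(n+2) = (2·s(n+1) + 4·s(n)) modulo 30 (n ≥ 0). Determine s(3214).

s(0) = 25, s(1) = 4, s(2) = 18, s(3) = 22, s(4) = 26, s(5) = 20, s(6) = 24, s(7) = 8, s(8) = 22, s(9) = 16, s(10) = 0, s(11) = 4, s(12) = 8, s(13) = 2, s(14) = 6, s(15) = 20, s(16) = 4, s(17) = 28, s(18) = 12, s(19) = 16, s(20) = 20, s(21) = 14, s(22) = 18, s(23) = 2, s(24) = 16, s(25) = 10, s(26) = 24, s(27) = 28, s(28) = 2, s(29) = 26, s(30) = 0, s(31) = 14, s(32) = 28, s(33) = 22, s(34) = 6, s(35) = 10, s(36) = 14, s(37) = 8, s(38) = 12, s(39) = 26, s(40) = 10, s(41) = 4, s(42) = 18.
Since (s(41), s(42)) = (s(1), s(2)) = (4, 18) (two consecutive terms determine the rest), the sequence is eventually periodic: after a pre-period of length 1 it cycles with period 40.
For n ≥ 1, s(n) depends only on (n - 1) mod 40. (3214 - 1) mod 40 = 13, so s(3214) = s(14) = 6.

6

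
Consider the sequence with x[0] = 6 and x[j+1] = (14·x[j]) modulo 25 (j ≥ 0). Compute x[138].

11

We have x[0] = 6,  x[1] = 9,  x[2] = 1,  x[3] = 14,  x[4] = 21,  x[5] = 19,  x[6] = 16,  x[7] = 24,  x[8] = 11,  x[9] = 4,  x[10] = 6.
The sequence repeats with period 10.
(138 - 0) mod 10 = 8, so x[138] = x[8] = 11.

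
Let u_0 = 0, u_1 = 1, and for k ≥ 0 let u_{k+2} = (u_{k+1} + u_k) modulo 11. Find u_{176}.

u_0 = 0,  u_1 = 1,  u_2 = 1,  u_3 = 2,  u_4 = 3,  u_5 = 5,  u_6 = 8,  u_7 = 2,  u_8 = 10,  u_9 = 1,  u_{10} = 0,  u_{11} = 1.
The sequence repeats with period 10.
(176 - 0) mod 10 = 6, so u_{176} = u_6 = 8.

8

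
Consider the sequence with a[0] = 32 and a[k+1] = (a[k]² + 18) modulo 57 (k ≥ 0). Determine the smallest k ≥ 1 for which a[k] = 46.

Computing terms: a[0] = 32, a[1] = 16, a[2] = 46, a[3] = 25, a[4] = 16.
Since a[4] = a[1] = 16, the sequence is eventually periodic: after a pre-period of length 1 it cycles with period 3.
The value 46 first appears (with k ≥ 1) at a[2].

2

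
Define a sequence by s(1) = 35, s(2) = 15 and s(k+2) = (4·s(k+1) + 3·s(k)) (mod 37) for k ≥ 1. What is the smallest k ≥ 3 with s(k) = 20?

6

Computing terms: s(1) = 35, s(2) = 15, s(3) = 17, s(4) = 2, s(5) = 22, s(6) = 20, s(7) = 35, s(8) = 15.
Since (s(7), s(8)) = (s(1), s(2)) = (35, 15) (two consecutive terms determine the rest), the sequence is periodic with period 6.
The value 20 first appears (with k ≥ 3) at s(6).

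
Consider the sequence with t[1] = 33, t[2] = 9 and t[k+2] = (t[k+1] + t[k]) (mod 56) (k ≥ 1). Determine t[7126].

t[1] = 33; t[2] = 9; t[3] = 42; t[4] = 51; t[5] = 37; t[6] = 32; t[7] = 13; t[8] = 45; t[9] = 2; t[10] = 47; t[11] = 49; t[12] = 40; t[13] = 33; t[14] = 17; t[15] = 50; t[16] = 11; t[17] = 5; t[18] = 16; t[19] = 21; t[20] = 37; t[21] = 2; t[22] = 39; t[23] = 41; t[24] = 24; t[25] = 9; t[26] = 33; t[27] = 42; t[28] = 19; t[29] = 5; t[30] = 24; t[31] = 29; t[32] = 53; t[33] = 26; t[34] = 23; t[35] = 49; t[36] = 16; t[37] = 9; t[38] = 25; t[39] = 34; t[40] = 3; t[41] = 37; t[42] = 40; t[43] = 21; t[44] = 5; t[45] = 26; t[46] = 31; t[47] = 1; t[48] = 32; t[49] = 33; t[50] = 9.
The sequence repeats with period 48.
(7126 - 1) mod 48 = 21, so t[7126] = t[22] = 39.

39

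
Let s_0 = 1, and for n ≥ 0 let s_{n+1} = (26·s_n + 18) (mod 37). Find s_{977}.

15

Listing terms: s_0 = 1, s_1 = 7, s_2 = 15, s_3 = 1.
The sequence repeats with period 3.
So s_{977} = s_{0 + ((977-0) mod 3)} = s_2 = 15.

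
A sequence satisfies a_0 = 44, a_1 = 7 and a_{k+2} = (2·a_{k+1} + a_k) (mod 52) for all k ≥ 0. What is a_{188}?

Computing terms: a_0 = 44,  a_1 = 7,  a_2 = 6,  a_3 = 19,  a_4 = 44,  a_5 = 3,  a_6 = 50,  a_7 = 51,  a_8 = 48,  a_9 = 43,  a_{10} = 30,  a_{11} = 51,  a_{12} = 28,  a_{13} = 3,  a_{14} = 34,  a_{15} = 19,  a_{16} = 20,  a_{17} = 7,  a_{18} = 34,  a_{19} = 23,  a_{20} = 28,  a_{21} = 27,  a_{22} = 30,  a_{23} = 35,  a_{24} = 48,  a_{25} = 27,  a_{26} = 50,  a_{27} = 23,  a_{28} = 44,  a_{29} = 7.
The sequence repeats with period 28.
(188 - 0) mod 28 = 20, so a_{188} = a_{20} = 28.

28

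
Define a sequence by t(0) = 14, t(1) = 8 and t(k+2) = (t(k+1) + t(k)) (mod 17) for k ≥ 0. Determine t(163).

9

t(0) = 14,  t(1) = 8,  t(2) = 5,  t(3) = 13,  t(4) = 1,  t(5) = 14,  t(6) = 15,  t(7) = 12,  t(8) = 10,  t(9) = 5,  t(10) = 15,  t(11) = 3,  t(12) = 1,  t(13) = 4,  t(14) = 5,  t(15) = 9,  t(16) = 14,  t(17) = 6,  t(18) = 3,  t(19) = 9,  t(20) = 12,  t(21) = 4,  t(22) = 16,  t(23) = 3,  t(24) = 2,  t(25) = 5,  t(26) = 7,  t(27) = 12,  t(28) = 2,  t(29) = 14,  t(30) = 16,  t(31) = 13,  t(32) = 12,  t(33) = 8,  t(34) = 3,  t(35) = 11,  t(36) = 14,  t(37) = 8.
The sequence repeats with period 36.
So t(163) = t(0 + ((163-0) mod 36)) = t(19) = 9.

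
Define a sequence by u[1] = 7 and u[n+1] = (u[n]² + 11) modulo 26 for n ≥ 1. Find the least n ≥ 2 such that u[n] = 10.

We have u[1] = 7,  u[2] = 8,  u[3] = 23,  u[4] = 20,  u[5] = 21,  u[6] = 10,  u[7] = 7.
Since u[7] = u[1] = 7, the sequence is periodic with period 6.
The value 10 first appears (with n ≥ 2) at u[6].

6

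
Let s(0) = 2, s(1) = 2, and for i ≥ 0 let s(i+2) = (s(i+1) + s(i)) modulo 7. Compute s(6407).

0

Computing terms: s(0) = 2, s(1) = 2, s(2) = 4, s(3) = 6, s(4) = 3, s(5) = 2, s(6) = 5, s(7) = 0, s(8) = 5, s(9) = 5, s(10) = 3, s(11) = 1, s(12) = 4, s(13) = 5, s(14) = 2, s(15) = 0, s(16) = 2, s(17) = 2.
The sequence repeats with period 16.
So s(6407) = s(0 + ((6407-0) mod 16)) = s(7) = 0.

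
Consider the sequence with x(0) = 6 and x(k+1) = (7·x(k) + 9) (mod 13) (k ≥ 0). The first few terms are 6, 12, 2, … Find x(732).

Computing terms: x(0) = 6, x(1) = 12, x(2) = 2, x(3) = 10, x(4) = 1, x(5) = 3, x(6) = 4, x(7) = 11, x(8) = 8, x(9) = 0, x(10) = 9, x(11) = 7, x(12) = 6.
Since x(12) = x(0) = 6, the sequence is periodic with period 12.
So x(732) = x(0 + ((732-0) mod 12)) = x(0) = 6.

6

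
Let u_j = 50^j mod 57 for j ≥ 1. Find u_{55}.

Computing terms: u_1 = 50; u_2 = 49; u_3 = 56; u_4 = 7; u_5 = 8; u_6 = 1; u_7 = 50.
The sequence repeats with period 6.
So u_{55} = u_{1 + ((55-1) mod 6)} = u_1 = 50.

50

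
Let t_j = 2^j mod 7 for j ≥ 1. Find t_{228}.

We have t_1 = 2, t_2 = 4, t_3 = 1, t_4 = 2.
The sequence repeats with period 3.
So t_{228} = t_{1 + ((228-1) mod 3)} = t_3 = 1.

1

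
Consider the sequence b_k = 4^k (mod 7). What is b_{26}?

b_1 = 4, b_2 = 2, b_3 = 1, b_4 = 4.
The sequence repeats with period 3.
So b_{26} = b_{1 + ((26-1) mod 3)} = b_2 = 2.

2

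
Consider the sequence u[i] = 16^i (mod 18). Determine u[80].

4

Computing terms: u[0] = 1; u[1] = 16; u[2] = 4; u[3] = 10; u[4] = 16.
Since u[4] = u[1] = 16, the sequence is eventually periodic: after a pre-period of length 1 it cycles with period 3.
For i ≥ 1, u[i] depends only on (i - 1) mod 3. (80 - 1) mod 3 = 1, so u[80] = u[2] = 4.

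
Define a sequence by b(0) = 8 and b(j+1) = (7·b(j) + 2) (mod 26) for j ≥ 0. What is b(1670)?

Listing terms: b(0) = 8,  b(1) = 6,  b(2) = 18,  b(3) = 24,  b(4) = 14,  b(5) = 22,  b(6) = 0,  b(7) = 2,  b(8) = 16,  b(9) = 10,  b(10) = 20,  b(11) = 12,  b(12) = 8.
Since b(12) = b(0) = 8, the sequence is periodic with period 12.
So b(1670) = b(0 + ((1670-0) mod 12)) = b(2) = 18.

18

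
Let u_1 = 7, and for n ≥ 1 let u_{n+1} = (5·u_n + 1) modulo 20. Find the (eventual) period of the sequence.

Listing terms: u_1 = 7, u_2 = 16, u_3 = 1, u_4 = 6, u_5 = 11, u_6 = 16.
Since u_6 = u_2 = 16, the sequence is eventually periodic: after a pre-period of length 1 it cycles with period 4.

4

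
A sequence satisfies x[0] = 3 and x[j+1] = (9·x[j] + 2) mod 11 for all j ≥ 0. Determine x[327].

x[0] = 3,  x[1] = 7,  x[2] = 10,  x[3] = 4,  x[4] = 5,  x[5] = 3.
The sequence repeats with period 5.
(327 - 0) mod 5 = 2, so x[327] = x[2] = 10.

10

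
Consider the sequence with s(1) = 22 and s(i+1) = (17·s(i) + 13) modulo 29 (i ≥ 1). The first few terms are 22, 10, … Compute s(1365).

22

Listing terms: s(1) = 22,  s(2) = 10,  s(3) = 9,  s(4) = 21,  s(5) = 22.
Since s(5) = s(1) = 22, the sequence is periodic with period 4.
(1365 - 1) mod 4 = 0, so s(1365) = s(1) = 22.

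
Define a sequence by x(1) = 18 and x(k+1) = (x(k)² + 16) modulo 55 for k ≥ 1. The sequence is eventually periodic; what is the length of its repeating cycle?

Computing terms: x(1) = 18; x(2) = 10; x(3) = 6; x(4) = 52; x(5) = 25; x(6) = 36; x(7) = 47; x(8) = 25.
Since x(8) = x(5) = 25, the sequence is eventually periodic: after a pre-period of length 4 it cycles with period 3.

3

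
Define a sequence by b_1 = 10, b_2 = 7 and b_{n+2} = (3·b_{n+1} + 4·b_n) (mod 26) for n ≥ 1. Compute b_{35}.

19

b_1 = 10; b_2 = 7; b_3 = 9; b_4 = 3; b_5 = 19; b_6 = 17; b_7 = 23; b_8 = 7; b_9 = 9.
Since (b_8, b_9) = (b_2, b_3) = (7, 9) (two consecutive terms determine the rest), the sequence is eventually periodic: after a pre-period of length 1 it cycles with period 6.
For n ≥ 2, b_n depends only on (n - 2) mod 6. (35 - 2) mod 6 = 3, so b_{35} = b_5 = 19.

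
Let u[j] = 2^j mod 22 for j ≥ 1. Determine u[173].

8

We have u[1] = 2,  u[2] = 4,  u[3] = 8,  u[4] = 16,  u[5] = 10,  u[6] = 20,  u[7] = 18,  u[8] = 14,  u[9] = 6,  u[10] = 12,  u[11] = 2.
Since u[11] = u[1] = 2, the sequence is periodic with period 10.
(173 - 1) mod 10 = 2, so u[173] = u[3] = 8.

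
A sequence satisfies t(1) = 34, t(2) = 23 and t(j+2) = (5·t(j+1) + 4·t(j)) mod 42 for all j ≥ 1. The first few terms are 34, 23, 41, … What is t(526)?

13

We have t(1) = 34,  t(2) = 23,  t(3) = 41,  t(4) = 3,  t(5) = 11,  t(6) = 25,  t(7) = 1,  t(8) = 21,  t(9) = 25,  t(10) = 41,  t(11) = 11,  t(12) = 9,  t(13) = 5,  t(14) = 19,  t(15) = 31,  t(16) = 21,  t(17) = 19,  t(18) = 11,  t(19) = 5,  t(20) = 27,  t(21) = 29,  t(22) = 1,  t(23) = 37,  t(24) = 21,  t(25) = 1,  t(26) = 5,  t(27) = 29,  t(28) = 39,  t(29) = 17,  t(30) = 31,  t(31) = 13,  t(32) = 21,  t(33) = 31,  t(34) = 29,  t(35) = 17,  t(36) = 33,  t(37) = 23,  t(38) = 37,  t(39) = 25,  t(40) = 21,  t(41) = 37,  t(42) = 17,  t(43) = 23,  t(44) = 15,  t(45) = 41,  t(46) = 13,  t(47) = 19,  t(48) = 21,  t(49) = 13,  t(50) = 23,  t(51) = 41.
Since (t(50), t(51)) = (t(2), t(3)) = (23, 41) (two consecutive terms determine the rest), the sequence is eventually periodic: after a pre-period of length 1 it cycles with period 48.
For j ≥ 2, t(j) depends only on (j - 2) mod 48. (526 - 2) mod 48 = 44, so t(526) = t(46) = 13.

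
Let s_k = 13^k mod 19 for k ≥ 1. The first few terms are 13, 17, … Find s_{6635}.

We have s_1 = 13,  s_2 = 17,  s_3 = 12,  s_4 = 4,  s_5 = 14,  s_6 = 11,  s_7 = 10,  s_8 = 16,  s_9 = 18,  s_{10} = 6,  s_{11} = 2,  s_{12} = 7,  s_{13} = 15,  s_{14} = 5,  s_{15} = 8,  s_{16} = 9,  s_{17} = 3,  s_{18} = 1,  s_{19} = 13.
The sequence repeats with period 18.
(6635 - 1) mod 18 = 10, so s_{6635} = s_{11} = 2.

2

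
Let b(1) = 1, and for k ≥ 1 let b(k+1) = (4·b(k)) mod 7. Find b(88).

Computing terms: b(1) = 1, b(2) = 4, b(3) = 2, b(4) = 1.
The sequence repeats with period 3.
(88 - 1) mod 3 = 0, so b(88) = b(1) = 1.

1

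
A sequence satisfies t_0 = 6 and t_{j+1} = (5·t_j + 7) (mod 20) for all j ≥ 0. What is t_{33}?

17

t_0 = 6,  t_1 = 17,  t_2 = 12,  t_3 = 7,  t_4 = 2,  t_5 = 17.
Since t_5 = t_1 = 17, the sequence is eventually periodic: after a pre-period of length 1 it cycles with period 4.
For j ≥ 1, t_j depends only on (j - 1) mod 4. (33 - 1) mod 4 = 0, so t_{33} = t_1 = 17.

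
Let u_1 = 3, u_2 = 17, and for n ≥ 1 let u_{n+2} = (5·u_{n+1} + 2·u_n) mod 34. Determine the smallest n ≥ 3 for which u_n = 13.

4

u_1 = 3, u_2 = 17, u_3 = 23, u_4 = 13, u_5 = 9, u_6 = 3, u_7 = 33, u_8 = 1, u_9 = 3, u_{10} = 17.
The sequence repeats with period 8.
The value 13 first appears (with n ≥ 3) at u_4.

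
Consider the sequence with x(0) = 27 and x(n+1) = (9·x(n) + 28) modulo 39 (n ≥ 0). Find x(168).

Computing terms: x(0) = 27, x(1) = 37, x(2) = 10, x(3) = 1, x(4) = 37.
Since x(4) = x(1) = 37, the sequence is eventually periodic: after a pre-period of length 1 it cycles with period 3.
For n ≥ 1, x(n) depends only on (n - 1) mod 3. (168 - 1) mod 3 = 2, so x(168) = x(3) = 1.

1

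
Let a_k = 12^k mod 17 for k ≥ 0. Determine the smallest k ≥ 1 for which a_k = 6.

a_0 = 1,  a_1 = 12,  a_2 = 8,  a_3 = 11,  a_4 = 13,  a_5 = 3,  a_6 = 2,  a_7 = 7,  a_8 = 16,  a_9 = 5,  a_{10} = 9,  a_{11} = 6,  a_{12} = 4,  a_{13} = 14,  a_{14} = 15,  a_{15} = 10,  a_{16} = 1.
The sequence repeats with period 16.
The value 6 first appears (with k ≥ 1) at a_{11}.

11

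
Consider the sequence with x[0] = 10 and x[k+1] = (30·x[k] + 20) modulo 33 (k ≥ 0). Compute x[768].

8

We have x[0] = 10; x[1] = 23; x[2] = 17; x[3] = 2; x[4] = 14; x[5] = 11; x[6] = 20; x[7] = 26; x[8] = 8; x[9] = 29; x[10] = 32; x[11] = 23.
Since x[11] = x[1] = 23, the sequence is eventually periodic: after a pre-period of length 1 it cycles with period 10.
For k ≥ 1, x[k] depends only on (k - 1) mod 10. (768 - 1) mod 10 = 7, so x[768] = x[8] = 8.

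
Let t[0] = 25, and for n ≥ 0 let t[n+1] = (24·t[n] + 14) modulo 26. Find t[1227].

24

We have t[0] = 25; t[1] = 16; t[2] = 8; t[3] = 24; t[4] = 18; t[5] = 4; t[6] = 6; t[7] = 2; t[8] = 10; t[9] = 20; t[10] = 0; t[11] = 14; t[12] = 12; t[13] = 16.
Since t[13] = t[1] = 16, the sequence is eventually periodic: after a pre-period of length 1 it cycles with period 12.
For n ≥ 1, t[n] depends only on (n - 1) mod 12. (1227 - 1) mod 12 = 2, so t[1227] = t[3] = 24.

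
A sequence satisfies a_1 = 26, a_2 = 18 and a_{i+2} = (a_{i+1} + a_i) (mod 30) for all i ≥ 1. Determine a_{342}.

Computing terms: a_1 = 26,  a_2 = 18,  a_3 = 14,  a_4 = 2,  a_5 = 16,  a_6 = 18,  a_7 = 4,  a_8 = 22,  a_9 = 26,  a_{10} = 18.
Since (a_9, a_{10}) = (a_1, a_2) = (26, 18) (two consecutive terms determine the rest), the sequence is periodic with period 8.
So a_{342} = a_{1 + ((342-1) mod 8)} = a_6 = 18.

18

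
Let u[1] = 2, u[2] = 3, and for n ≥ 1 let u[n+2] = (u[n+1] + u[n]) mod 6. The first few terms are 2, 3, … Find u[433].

We have u[1] = 2,  u[2] = 3,  u[3] = 5,  u[4] = 2,  u[5] = 1,  u[6] = 3,  u[7] = 4,  u[8] = 1,  u[9] = 5,  u[10] = 0,  u[11] = 5,  u[12] = 5,  u[13] = 4,  u[14] = 3,  u[15] = 1,  u[16] = 4,  u[17] = 5,  u[18] = 3,  u[19] = 2,  u[20] = 5,  u[21] = 1,  u[22] = 0,  u[23] = 1,  u[24] = 1,  u[25] = 2,  u[26] = 3.
The sequence repeats with period 24.
(433 - 1) mod 24 = 0, so u[433] = u[1] = 2.

2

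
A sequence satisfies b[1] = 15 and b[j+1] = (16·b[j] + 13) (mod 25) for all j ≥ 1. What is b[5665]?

Computing terms: b[1] = 15, b[2] = 3, b[3] = 11, b[4] = 14, b[5] = 12, b[6] = 5, b[7] = 18, b[8] = 1, b[9] = 4, b[10] = 2, b[11] = 20, b[12] = 8, b[13] = 16, b[14] = 19, b[15] = 17, b[16] = 10, b[17] = 23, b[18] = 6, b[19] = 9, b[20] = 7, b[21] = 0, b[22] = 13, b[23] = 21, b[24] = 24, b[25] = 22, b[26] = 15.
Since b[26] = b[1] = 15, the sequence is periodic with period 25.
(5665 - 1) mod 25 = 14, so b[5665] = b[15] = 17.

17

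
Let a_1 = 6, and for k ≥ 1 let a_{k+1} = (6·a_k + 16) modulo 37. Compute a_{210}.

15

We have a_1 = 6, a_2 = 15, a_3 = 32, a_4 = 23, a_5 = 6.
The sequence repeats with period 4.
(210 - 1) mod 4 = 1, so a_{210} = a_2 = 15.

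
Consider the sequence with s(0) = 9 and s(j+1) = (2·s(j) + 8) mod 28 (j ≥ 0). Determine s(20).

4

We have s(0) = 9, s(1) = 26, s(2) = 4, s(3) = 16, s(4) = 12, s(5) = 4.
Since s(5) = s(2) = 4, the sequence is eventually periodic: after a pre-period of length 2 it cycles with period 3.
For j ≥ 2, s(j) depends only on (j - 2) mod 3. (20 - 2) mod 3 = 0, so s(20) = s(2) = 4.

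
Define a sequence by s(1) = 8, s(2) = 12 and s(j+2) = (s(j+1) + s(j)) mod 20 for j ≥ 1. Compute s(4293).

0

s(1) = 8; s(2) = 12; s(3) = 0; s(4) = 12; s(5) = 12; s(6) = 4; s(7) = 16; s(8) = 0; s(9) = 16; s(10) = 16; s(11) = 12; s(12) = 8; s(13) = 0; s(14) = 8; s(15) = 8; s(16) = 16; s(17) = 4; s(18) = 0; s(19) = 4; s(20) = 4; s(21) = 8; s(22) = 12.
Since (s(21), s(22)) = (s(1), s(2)) = (8, 12) (two consecutive terms determine the rest), the sequence is periodic with period 20.
(4293 - 1) mod 20 = 12, so s(4293) = s(13) = 0.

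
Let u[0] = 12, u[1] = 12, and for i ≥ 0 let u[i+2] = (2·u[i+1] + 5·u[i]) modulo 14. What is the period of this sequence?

Computing terms: u[0] = 12,  u[1] = 12,  u[2] = 0,  u[3] = 4,  u[4] = 8,  u[5] = 8,  u[6] = 0,  u[7] = 12,  u[8] = 10,  u[9] = 10,  u[10] = 0,  u[11] = 8,  u[12] = 2,  u[13] = 2,  u[14] = 0,  u[15] = 10,  u[16] = 6,  u[17] = 6,  u[18] = 0,  u[19] = 2,  u[20] = 4,  u[21] = 4,  u[22] = 0,  u[23] = 6,  u[24] = 12,  u[25] = 12.
The sequence repeats with period 24.

24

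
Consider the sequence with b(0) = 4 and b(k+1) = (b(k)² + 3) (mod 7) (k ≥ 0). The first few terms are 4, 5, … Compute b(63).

Computing terms: b(0) = 4,  b(1) = 5,  b(2) = 0,  b(3) = 3,  b(4) = 5.
Since b(4) = b(1) = 5, the sequence is eventually periodic: after a pre-period of length 1 it cycles with period 3.
For k ≥ 1, b(k) depends only on (k - 1) mod 3. (63 - 1) mod 3 = 2, so b(63) = b(3) = 3.

3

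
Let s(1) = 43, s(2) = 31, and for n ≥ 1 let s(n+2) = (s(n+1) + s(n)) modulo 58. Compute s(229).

Computing terms: s(1) = 43,  s(2) = 31,  s(3) = 16,  s(4) = 47,  s(5) = 5,  s(6) = 52,  s(7) = 57,  s(8) = 51,  s(9) = 50,  s(10) = 43,  s(11) = 35,  s(12) = 20,  s(13) = 55,  s(14) = 17,  s(15) = 14,  s(16) = 31,  s(17) = 45,  s(18) = 18,  s(19) = 5,  s(20) = 23,  s(21) = 28,  s(22) = 51,  s(23) = 21,  s(24) = 14,  s(25) = 35,  s(26) = 49,  s(27) = 26,  s(28) = 17,  s(29) = 43,  s(30) = 2,  s(31) = 45,  s(32) = 47,  s(33) = 34,  s(34) = 23,  s(35) = 57,  s(36) = 22,  s(37) = 21,  s(38) = 43,  s(39) = 6,  s(40) = 49,  s(41) = 55,  s(42) = 46,  s(43) = 43,  s(44) = 31.
Since (s(43), s(44)) = (s(1), s(2)) = (43, 31) (two consecutive terms determine the rest), the sequence is periodic with period 42.
(229 - 1) mod 42 = 18, so s(229) = s(19) = 5.

5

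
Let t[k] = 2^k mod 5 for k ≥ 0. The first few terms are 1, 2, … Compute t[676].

1

Listing terms: t[0] = 1, t[1] = 2, t[2] = 4, t[3] = 3, t[4] = 1.
Since t[4] = t[0] = 1, the sequence is periodic with period 4.
(676 - 0) mod 4 = 0, so t[676] = t[0] = 1.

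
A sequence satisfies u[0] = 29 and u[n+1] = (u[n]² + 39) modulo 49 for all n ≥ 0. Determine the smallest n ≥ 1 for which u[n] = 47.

u[0] = 29,  u[1] = 47,  u[2] = 43,  u[3] = 26,  u[4] = 29.
Since u[4] = u[0] = 29, the sequence is periodic with period 4.
The value 47 first appears (with n ≥ 1) at u[1].

1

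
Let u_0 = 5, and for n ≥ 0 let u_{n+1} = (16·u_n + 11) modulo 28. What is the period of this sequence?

Computing terms: u_0 = 5, u_1 = 7, u_2 = 11, u_3 = 19, u_4 = 7.
Since u_4 = u_1 = 7, the sequence is eventually periodic: after a pre-period of length 1 it cycles with period 3.

3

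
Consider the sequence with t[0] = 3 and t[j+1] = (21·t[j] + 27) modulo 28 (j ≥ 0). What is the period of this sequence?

Listing terms: t[0] = 3; t[1] = 6; t[2] = 13; t[3] = 20; t[4] = 27; t[5] = 6.
Since t[5] = t[1] = 6, the sequence is eventually periodic: after a pre-period of length 1 it cycles with period 4.

4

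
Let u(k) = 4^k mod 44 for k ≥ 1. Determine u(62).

16

We have u(1) = 4,  u(2) = 16,  u(3) = 20,  u(4) = 36,  u(5) = 12,  u(6) = 4.
Since u(6) = u(1) = 4, the sequence is periodic with period 5.
So u(62) = u(1 + ((62-1) mod 5)) = u(2) = 16.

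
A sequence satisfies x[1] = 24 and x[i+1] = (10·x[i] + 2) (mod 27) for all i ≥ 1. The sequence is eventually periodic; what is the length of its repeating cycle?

27

Computing terms: x[1] = 24; x[2] = 26; x[3] = 19; x[4] = 3; x[5] = 5; x[6] = 25; x[7] = 9; x[8] = 11; x[9] = 4; x[10] = 15; x[11] = 17; x[12] = 10; x[13] = 21; x[14] = 23; x[15] = 16; x[16] = 0; x[17] = 2; x[18] = 22; x[19] = 6; x[20] = 8; x[21] = 1; x[22] = 12; x[23] = 14; x[24] = 7; x[25] = 18; x[26] = 20; x[27] = 13; x[28] = 24.
Since x[28] = x[1] = 24, the sequence is periodic with period 27.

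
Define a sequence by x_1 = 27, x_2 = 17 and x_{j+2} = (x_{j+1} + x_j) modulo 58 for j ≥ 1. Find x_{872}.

x_1 = 27; x_2 = 17; x_3 = 44; x_4 = 3; x_5 = 47; x_6 = 50; x_7 = 39; x_8 = 31; x_9 = 12; x_{10} = 43; x_{11} = 55; x_{12} = 40; x_{13} = 37; x_{14} = 19; x_{15} = 56; x_{16} = 17; x_{17} = 15; x_{18} = 32; x_{19} = 47; x_{20} = 21; x_{21} = 10; x_{22} = 31; x_{23} = 41; x_{24} = 14; x_{25} = 55; x_{26} = 11; x_{27} = 8; x_{28} = 19; x_{29} = 27; x_{30} = 46; x_{31} = 15; x_{32} = 3; x_{33} = 18; x_{34} = 21; x_{35} = 39; x_{36} = 2; x_{37} = 41; x_{38} = 43; x_{39} = 26; x_{40} = 11; x_{41} = 37; x_{42} = 48; x_{43} = 27; x_{44} = 17.
The sequence repeats with period 42.
(872 - 1) mod 42 = 31, so x_{872} = x_{32} = 3.

3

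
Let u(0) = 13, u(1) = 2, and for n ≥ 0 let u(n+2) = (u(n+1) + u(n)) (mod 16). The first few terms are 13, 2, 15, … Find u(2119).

u(0) = 13,  u(1) = 2,  u(2) = 15,  u(3) = 1,  u(4) = 0,  u(5) = 1,  u(6) = 1,  u(7) = 2,  u(8) = 3,  u(9) = 5,  u(10) = 8,  u(11) = 13,  u(12) = 5,  u(13) = 2,  u(14) = 7,  u(15) = 9,  u(16) = 0,  u(17) = 9,  u(18) = 9,  u(19) = 2,  u(20) = 11,  u(21) = 13,  u(22) = 8,  u(23) = 5,  u(24) = 13,  u(25) = 2.
The sequence repeats with period 24.
So u(2119) = u(0 + ((2119-0) mod 24)) = u(7) = 2.

2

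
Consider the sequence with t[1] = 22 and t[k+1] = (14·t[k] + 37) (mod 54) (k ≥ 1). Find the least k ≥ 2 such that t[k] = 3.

Listing terms: t[1] = 22,  t[2] = 21,  t[3] = 7,  t[4] = 27,  t[5] = 37,  t[6] = 15,  t[7] = 31,  t[8] = 39,  t[9] = 43,  t[10] = 45,  t[11] = 19,  t[12] = 33,  t[13] = 13,  t[14] = 3,  t[15] = 25,  t[16] = 9,  t[17] = 1,  t[18] = 51,  t[19] = 49,  t[20] = 21.
Since t[20] = t[2] = 21, the sequence is eventually periodic: after a pre-period of length 1 it cycles with period 18.
The value 3 first appears (with k ≥ 2) at t[14].

14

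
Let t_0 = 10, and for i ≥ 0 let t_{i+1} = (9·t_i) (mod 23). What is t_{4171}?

Computing terms: t_0 = 10; t_1 = 21; t_2 = 5; t_3 = 22; t_4 = 14; t_5 = 11; t_6 = 7; t_7 = 17; t_8 = 15; t_9 = 20; t_{10} = 19; t_{11} = 10.
The sequence repeats with period 11.
(4171 - 0) mod 11 = 2, so t_{4171} = t_2 = 5.

5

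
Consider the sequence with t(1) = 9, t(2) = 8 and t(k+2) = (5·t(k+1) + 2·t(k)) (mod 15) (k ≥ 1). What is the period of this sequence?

24

Computing terms: t(1) = 9, t(2) = 8, t(3) = 13, t(4) = 6, t(5) = 11, t(6) = 7, t(7) = 12, t(8) = 14, t(9) = 4, t(10) = 3, t(11) = 8, t(12) = 1, t(13) = 6, t(14) = 2, t(15) = 7, t(16) = 9, t(17) = 14, t(18) = 13, t(19) = 3, t(20) = 11, t(21) = 1, t(22) = 12, t(23) = 2, t(24) = 4, t(25) = 9, t(26) = 8.
The sequence repeats with period 24.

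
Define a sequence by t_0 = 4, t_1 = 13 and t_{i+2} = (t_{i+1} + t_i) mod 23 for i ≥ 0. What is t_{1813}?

6

Listing terms: t_0 = 4; t_1 = 13; t_2 = 17; t_3 = 7; t_4 = 1; t_5 = 8; t_6 = 9; t_7 = 17; t_8 = 3; t_9 = 20; t_{10} = 0; t_{11} = 20; t_{12} = 20; t_{13} = 17; t_{14} = 14; t_{15} = 8; t_{16} = 22; t_{17} = 7; t_{18} = 6; t_{19} = 13; t_{20} = 19; t_{21} = 9; t_{22} = 5; t_{23} = 14; t_{24} = 19; t_{25} = 10; t_{26} = 6; t_{27} = 16; t_{28} = 22; t_{29} = 15; t_{30} = 14; t_{31} = 6; t_{32} = 20; t_{33} = 3; t_{34} = 0; t_{35} = 3; t_{36} = 3; t_{37} = 6; t_{38} = 9; t_{39} = 15; t_{40} = 1; t_{41} = 16; t_{42} = 17; t_{43} = 10; t_{44} = 4; t_{45} = 14; t_{46} = 18; t_{47} = 9; t_{48} = 4; t_{49} = 13.
The sequence repeats with period 48.
(1813 - 0) mod 48 = 37, so t_{1813} = t_{37} = 6.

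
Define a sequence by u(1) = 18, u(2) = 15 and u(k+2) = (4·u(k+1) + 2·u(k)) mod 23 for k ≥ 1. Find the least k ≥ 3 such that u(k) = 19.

8

u(1) = 18,  u(2) = 15,  u(3) = 4,  u(4) = 0,  u(5) = 8,  u(6) = 9,  u(7) = 6,  u(8) = 19,  u(9) = 19,  u(10) = 22,  u(11) = 11,  u(12) = 19,  u(13) = 6,  u(14) = 16,  u(15) = 7,  u(16) = 14,  u(17) = 1,  u(18) = 9,  u(19) = 15,  u(20) = 9,  u(21) = 20,  u(22) = 6,  u(23) = 18,  u(24) = 15.
Since (u(23), u(24)) = (u(1), u(2)) = (18, 15) (two consecutive terms determine the rest), the sequence is periodic with period 22.
The value 19 first appears (with k ≥ 3) at u(8).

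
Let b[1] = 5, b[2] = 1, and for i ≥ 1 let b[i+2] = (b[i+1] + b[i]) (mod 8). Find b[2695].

b[1] = 5; b[2] = 1; b[3] = 6; b[4] = 7; b[5] = 5; b[6] = 4; b[7] = 1; b[8] = 5; b[9] = 6; b[10] = 3; b[11] = 1; b[12] = 4; b[13] = 5; b[14] = 1.
Since (b[13], b[14]) = (b[1], b[2]) = (5, 1) (two consecutive terms determine the rest), the sequence is periodic with period 12.
So b[2695] = b[1 + ((2695-1) mod 12)] = b[7] = 1.

1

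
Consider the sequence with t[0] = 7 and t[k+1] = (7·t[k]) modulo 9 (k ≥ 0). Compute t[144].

We have t[0] = 7; t[1] = 4; t[2] = 1; t[3] = 7.
Since t[3] = t[0] = 7, the sequence is periodic with period 3.
(144 - 0) mod 3 = 0, so t[144] = t[0] = 7.

7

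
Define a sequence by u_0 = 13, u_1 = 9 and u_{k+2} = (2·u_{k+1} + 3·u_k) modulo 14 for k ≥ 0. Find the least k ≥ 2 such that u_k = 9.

Listing terms: u_0 = 13; u_1 = 9; u_2 = 1; u_3 = 1; u_4 = 5; u_5 = 13; u_6 = 13; u_7 = 9.
Since (u_6, u_7) = (u_0, u_1) = (13, 9) (two consecutive terms determine the rest), the sequence is periodic with period 6.
The value 9 next appears (with k ≥ 2) at u_7.

7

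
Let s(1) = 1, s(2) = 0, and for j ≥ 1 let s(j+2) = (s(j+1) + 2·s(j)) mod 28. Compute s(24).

Listing terms: s(1) = 1,  s(2) = 0,  s(3) = 2,  s(4) = 2,  s(5) = 6,  s(6) = 10,  s(7) = 22,  s(8) = 14,  s(9) = 2,  s(10) = 2.
Since (s(9), s(10)) = (s(3), s(4)) = (2, 2) (two consecutive terms determine the rest), the sequence is eventually periodic: after a pre-period of length 2 it cycles with period 6.
For j ≥ 3, s(j) depends only on (j - 3) mod 6. (24 - 3) mod 6 = 3, so s(24) = s(6) = 10.

10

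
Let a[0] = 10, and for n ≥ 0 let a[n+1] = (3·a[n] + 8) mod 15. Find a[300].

a[0] = 10, a[1] = 8, a[2] = 2, a[3] = 14, a[4] = 5, a[5] = 8.
Since a[5] = a[1] = 8, the sequence is eventually periodic: after a pre-period of length 1 it cycles with period 4.
For n ≥ 1, a[n] depends only on (n - 1) mod 4. (300 - 1) mod 4 = 3, so a[300] = a[4] = 5.

5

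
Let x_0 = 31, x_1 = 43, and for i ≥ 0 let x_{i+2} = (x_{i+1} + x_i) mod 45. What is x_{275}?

We have x_0 = 31,  x_1 = 43,  x_2 = 29,  x_3 = 27,  x_4 = 11,  x_5 = 38,  x_6 = 4,  x_7 = 42,  x_8 = 1,  x_9 = 43,  x_{10} = 44,  x_{11} = 42,  x_{12} = 41,  x_{13} = 38,  x_{14} = 34,  x_{15} = 27,  x_{16} = 16,  x_{17} = 43,  x_{18} = 14,  x_{19} = 12,  x_{20} = 26,  x_{21} = 38,  x_{22} = 19,  x_{23} = 12,  x_{24} = 31,  x_{25} = 43.
The sequence repeats with period 24.
(275 - 0) mod 24 = 11, so x_{275} = x_{11} = 42.

42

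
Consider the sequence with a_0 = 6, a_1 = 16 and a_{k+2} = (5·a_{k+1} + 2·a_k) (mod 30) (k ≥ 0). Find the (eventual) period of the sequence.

24

Computing terms: a_0 = 6, a_1 = 16, a_2 = 2, a_3 = 12, a_4 = 4, a_5 = 14, a_6 = 18, a_7 = 28, a_8 = 26, a_9 = 6, a_{10} = 22, a_{11} = 2, a_{12} = 24, a_{13} = 4, a_{14} = 8, a_{15} = 18, a_{16} = 16, a_{17} = 26, a_{18} = 12, a_{19} = 22, a_{20} = 14, a_{21} = 24, a_{22} = 28, a_{23} = 8, a_{24} = 6, a_{25} = 16.
The sequence repeats with period 24.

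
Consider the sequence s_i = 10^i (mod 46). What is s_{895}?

28

We have s_0 = 1; s_1 = 10; s_2 = 8; s_3 = 34; s_4 = 18; s_5 = 42; s_6 = 6; s_7 = 14; s_8 = 2; s_9 = 20; s_{10} = 16; s_{11} = 22; s_{12} = 36; s_{13} = 38; s_{14} = 12; s_{15} = 28; s_{16} = 4; s_{17} = 40; s_{18} = 32; s_{19} = 44; s_{20} = 26; s_{21} = 30; s_{22} = 24; s_{23} = 10.
Since s_{23} = s_1 = 10, the sequence is eventually periodic: after a pre-period of length 1 it cycles with period 22.
For i ≥ 1, s_i depends only on (i - 1) mod 22. (895 - 1) mod 22 = 14, so s_{895} = s_{15} = 28.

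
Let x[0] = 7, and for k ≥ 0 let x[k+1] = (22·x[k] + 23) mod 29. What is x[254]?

2

We have x[0] = 7,  x[1] = 3,  x[2] = 2,  x[3] = 9,  x[4] = 18,  x[5] = 13,  x[6] = 19,  x[7] = 6,  x[8] = 10,  x[9] = 11,  x[10] = 4,  x[11] = 24,  x[12] = 0,  x[13] = 23,  x[14] = 7.
Since x[14] = x[0] = 7, the sequence is periodic with period 14.
(254 - 0) mod 14 = 2, so x[254] = x[2] = 2.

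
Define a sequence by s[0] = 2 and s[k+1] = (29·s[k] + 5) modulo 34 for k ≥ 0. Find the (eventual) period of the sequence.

16

Listing terms: s[0] = 2, s[1] = 29, s[2] = 30, s[3] = 25, s[4] = 16, s[5] = 27, s[6] = 6, s[7] = 9, s[8] = 28, s[9] = 1, s[10] = 0, s[11] = 5, s[12] = 14, s[13] = 3, s[14] = 24, s[15] = 21, s[16] = 2.
The sequence repeats with period 16.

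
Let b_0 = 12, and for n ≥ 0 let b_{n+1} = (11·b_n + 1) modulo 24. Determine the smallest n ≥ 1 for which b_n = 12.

b_0 = 12; b_1 = 13; b_2 = 0; b_3 = 1; b_4 = 12.
Since b_4 = b_0 = 12, the sequence is periodic with period 4.
The value 12 next appears (with n ≥ 1) at b_4.

4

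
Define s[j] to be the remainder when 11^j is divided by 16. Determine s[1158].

s[0] = 1; s[1] = 11; s[2] = 9; s[3] = 3; s[4] = 1.
Since s[4] = s[0] = 1, the sequence is periodic with period 4.
(1158 - 0) mod 4 = 2, so s[1158] = s[2] = 9.

9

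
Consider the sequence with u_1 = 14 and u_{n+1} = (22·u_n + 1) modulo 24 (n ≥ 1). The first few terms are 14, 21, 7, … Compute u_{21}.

19

Listing terms: u_1 = 14, u_2 = 21, u_3 = 7, u_4 = 11, u_5 = 3, u_6 = 19, u_7 = 11.
Since u_7 = u_4 = 11, the sequence is eventually periodic: after a pre-period of length 3 it cycles with period 3.
For n ≥ 4, u_n depends only on (n - 4) mod 3. (21 - 4) mod 3 = 2, so u_{21} = u_6 = 19.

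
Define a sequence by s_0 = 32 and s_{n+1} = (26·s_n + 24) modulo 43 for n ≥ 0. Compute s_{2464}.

Listing terms: s_0 = 32; s_1 = 39; s_2 = 6; s_3 = 8; s_4 = 17; s_5 = 36; s_6 = 14; s_7 = 1; s_8 = 7; s_9 = 34; s_{10} = 5; s_{11} = 25; s_{12} = 29; s_{13} = 4; s_{14} = 42; s_{15} = 41; s_{16} = 15; s_{17} = 27; s_{18} = 38; s_{19} = 23; s_{20} = 20; s_{21} = 28; s_{22} = 21; s_{23} = 11; s_{24} = 9; s_{25} = 0; s_{26} = 24; s_{27} = 3; s_{28} = 16; s_{29} = 10; s_{30} = 26; s_{31} = 12; s_{32} = 35; s_{33} = 31; s_{34} = 13; s_{35} = 18; s_{36} = 19; s_{37} = 2; s_{38} = 33; s_{39} = 22; s_{40} = 37; s_{41} = 40; s_{42} = 32.
Since s_{42} = s_0 = 32, the sequence is periodic with period 42.
So s_{2464} = s_{0 + ((2464-0) mod 42)} = s_{28} = 16.

16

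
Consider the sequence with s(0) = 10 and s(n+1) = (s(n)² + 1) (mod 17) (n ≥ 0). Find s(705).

5

Listing terms: s(0) = 10, s(1) = 16, s(2) = 2, s(3) = 5, s(4) = 9, s(5) = 14, s(6) = 10.
Since s(6) = s(0) = 10, the sequence is periodic with period 6.
So s(705) = s(0 + ((705-0) mod 6)) = s(3) = 5.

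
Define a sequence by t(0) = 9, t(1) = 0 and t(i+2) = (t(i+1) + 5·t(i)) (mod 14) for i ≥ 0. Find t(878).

13

We have t(0) = 9; t(1) = 0; t(2) = 3; t(3) = 3; t(4) = 4; t(5) = 5; t(6) = 11; t(7) = 8; t(8) = 7; t(9) = 5; t(10) = 12; t(11) = 9; t(12) = 13; t(13) = 2; t(14) = 11; t(15) = 7; t(16) = 6; t(17) = 13; t(18) = 1; t(19) = 10; t(20) = 1; t(21) = 9; t(22) = 0.
Since (t(21), t(22)) = (t(0), t(1)) = (9, 0) (two consecutive terms determine the rest), the sequence is periodic with period 21.
So t(878) = t(0 + ((878-0) mod 21)) = t(17) = 13.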